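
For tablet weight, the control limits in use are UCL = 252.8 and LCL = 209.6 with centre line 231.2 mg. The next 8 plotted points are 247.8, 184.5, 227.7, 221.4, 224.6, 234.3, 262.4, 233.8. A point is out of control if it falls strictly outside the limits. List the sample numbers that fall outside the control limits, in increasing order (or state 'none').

Compare each point to [209.6, 252.8]: sample 2 = 184.5 < LCL; sample 7 = 262.4 > UCL.

2, 7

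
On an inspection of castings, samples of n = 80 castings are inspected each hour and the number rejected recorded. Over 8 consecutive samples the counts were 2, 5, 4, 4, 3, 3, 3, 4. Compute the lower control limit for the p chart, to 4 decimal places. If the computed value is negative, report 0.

p̄ = Σdᵢ / (k·n) = 28 / (8 × 80) = 0.04375
LCL = p̄ − 3·√(p̄(1−p̄)/n) = 0.04375 − 3 × 0.02287 = -0.02485 → 0 (negative, so LCL = 0)

0.0000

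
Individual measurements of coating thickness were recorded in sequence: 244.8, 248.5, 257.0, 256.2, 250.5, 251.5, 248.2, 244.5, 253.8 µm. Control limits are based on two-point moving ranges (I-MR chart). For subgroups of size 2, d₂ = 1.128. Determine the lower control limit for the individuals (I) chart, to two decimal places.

238.59

X̄ = (244.8 + 248.5 + 257.0 + 256.2 + 250.5 + 251.5 + 248.2 + 244.5 + 253.8) / 9 = 250.5556
Moving ranges: 3.7, 8.5, 0.8, 5.7, 1.0, 3.3, 3.7, 9.3; M̄R̄ = 36.0000 / 8 = 4.5000
LCL = X̄ − 3·M̄R̄/d₂ = 250.5556 − 3 × 4.5000 / 1.128 = 238.5875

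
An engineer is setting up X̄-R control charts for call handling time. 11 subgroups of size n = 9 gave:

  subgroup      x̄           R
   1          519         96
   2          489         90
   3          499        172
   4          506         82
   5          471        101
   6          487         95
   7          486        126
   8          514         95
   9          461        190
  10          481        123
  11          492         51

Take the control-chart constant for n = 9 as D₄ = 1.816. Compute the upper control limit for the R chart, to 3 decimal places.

R̄ = (96 + 90 + 172 + 82 + 101 + 95 + 126 + 95 + 190 + 123 + 51) / 11 = 1221.0000 / 11 = 111.0000
UCL_R = D₄·R̄ = 1.816 × 111.0000 = 201.5760

201.576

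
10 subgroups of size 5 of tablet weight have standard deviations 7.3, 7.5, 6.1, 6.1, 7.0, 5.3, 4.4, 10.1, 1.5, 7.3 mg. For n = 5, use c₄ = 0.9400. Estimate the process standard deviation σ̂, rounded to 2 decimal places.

6.66

s̄ = (7.3 + 7.5 + 6.1 + 6.1 + 7.0 + 5.3 + 4.4 + 10.1 + 1.5 + 7.3) / 10 = 6.2600
σ̂ = s̄ / c₄ = 6.2600 / 0.9400 = 6.6596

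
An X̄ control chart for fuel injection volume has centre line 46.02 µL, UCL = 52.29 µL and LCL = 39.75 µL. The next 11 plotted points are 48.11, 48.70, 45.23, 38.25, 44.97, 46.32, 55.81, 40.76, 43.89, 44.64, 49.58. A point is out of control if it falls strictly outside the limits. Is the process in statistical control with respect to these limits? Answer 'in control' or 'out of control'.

Compare each point to [39.75, 52.29]: sample 4 = 38.25 < LCL; sample 7 = 55.81 > UCL.

out of control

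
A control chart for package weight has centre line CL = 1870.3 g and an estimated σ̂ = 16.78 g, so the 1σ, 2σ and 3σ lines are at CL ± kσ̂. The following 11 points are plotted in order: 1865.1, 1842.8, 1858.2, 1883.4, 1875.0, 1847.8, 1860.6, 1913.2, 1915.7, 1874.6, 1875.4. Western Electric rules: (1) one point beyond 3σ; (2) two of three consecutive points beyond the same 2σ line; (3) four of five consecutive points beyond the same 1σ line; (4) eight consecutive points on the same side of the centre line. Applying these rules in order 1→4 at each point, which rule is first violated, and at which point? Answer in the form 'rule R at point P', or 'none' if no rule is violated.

Zone of each point (C = within 1σ̂, B = 1σ̂–2σ̂, A = 2σ̂–3σ̂, * = beyond 3σ̂; sign = side of CL): 1:-C, 2:-B, 3:-C, 4:+C, 5:+C, 6:-B, 7:-C, 8:+A, 9:+A, 10:+C, 11:+C
Rule 2 (two of three consecutive points beyond the same 2σ limit) is satisfied at point 9.

rule 2 at point 9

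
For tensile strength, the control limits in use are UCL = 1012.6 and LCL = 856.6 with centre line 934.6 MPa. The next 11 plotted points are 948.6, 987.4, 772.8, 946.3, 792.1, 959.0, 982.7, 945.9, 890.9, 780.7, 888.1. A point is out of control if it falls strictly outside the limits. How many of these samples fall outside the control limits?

Compare each point to [856.6, 1012.6]: sample 3 = 772.8 < LCL; sample 5 = 792.1 < LCL; sample 10 = 780.7 < LCL.

3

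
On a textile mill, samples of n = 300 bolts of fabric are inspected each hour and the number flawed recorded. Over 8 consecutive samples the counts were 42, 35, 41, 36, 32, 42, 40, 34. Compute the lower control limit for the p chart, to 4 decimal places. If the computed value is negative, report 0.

0.0684

p̄ = Σdᵢ / (k·n) = 302 / (8 × 300) = 0.12583
LCL = p̄ − 3·√(p̄(1−p̄)/n) = 0.12583 − 3 × 0.01915 = 0.06839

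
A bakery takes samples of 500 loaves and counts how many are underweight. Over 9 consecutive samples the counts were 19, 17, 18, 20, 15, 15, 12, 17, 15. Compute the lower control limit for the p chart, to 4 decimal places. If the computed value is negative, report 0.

p̄ = Σdᵢ / (k·n) = 148 / (9 × 500) = 0.03289
LCL = p̄ − 3·√(p̄(1−p̄)/n) = 0.03289 − 3 × 0.00798 = 0.00896

0.0090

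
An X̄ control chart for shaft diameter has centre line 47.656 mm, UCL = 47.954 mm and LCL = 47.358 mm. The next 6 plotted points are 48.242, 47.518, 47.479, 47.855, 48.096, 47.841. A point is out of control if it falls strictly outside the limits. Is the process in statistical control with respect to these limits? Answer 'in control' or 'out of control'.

out of control

Compare each point to [47.358, 47.954]: sample 1 = 48.242 > UCL; sample 5 = 48.096 > UCL.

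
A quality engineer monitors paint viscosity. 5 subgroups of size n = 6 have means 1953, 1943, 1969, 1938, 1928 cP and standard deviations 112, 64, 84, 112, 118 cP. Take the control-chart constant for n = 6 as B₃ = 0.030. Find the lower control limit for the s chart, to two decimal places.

2.94

s̄ = (112 + 64 + 84 + 112 + 118) / 5 = 98.0000
LCL_s = B₃·s̄ = 0.030 × 98.0000 = 2.9400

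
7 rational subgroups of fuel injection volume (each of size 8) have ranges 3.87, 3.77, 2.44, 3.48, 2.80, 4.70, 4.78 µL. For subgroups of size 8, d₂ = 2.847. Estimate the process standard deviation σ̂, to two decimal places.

R̄ = (3.87 + 3.77 + 2.44 + 3.48 + 2.80 + 4.70 + 4.78) / 7 = 3.6914
σ̂ = R̄ / d₂ = 3.6914 / 2.847 = 1.2966

1.30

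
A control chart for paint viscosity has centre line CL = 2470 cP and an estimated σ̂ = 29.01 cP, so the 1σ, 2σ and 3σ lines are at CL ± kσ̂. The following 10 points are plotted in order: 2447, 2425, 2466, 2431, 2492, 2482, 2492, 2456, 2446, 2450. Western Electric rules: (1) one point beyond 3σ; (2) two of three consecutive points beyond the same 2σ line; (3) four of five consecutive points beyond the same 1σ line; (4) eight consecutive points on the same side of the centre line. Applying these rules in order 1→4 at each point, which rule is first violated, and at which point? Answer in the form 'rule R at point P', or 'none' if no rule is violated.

none

Zone of each point (C = within 1σ̂, B = 1σ̂–2σ̂, A = 2σ̂–3σ̂, * = beyond 3σ̂; sign = side of CL): 1:-C, 2:-B, 3:-C, 4:-B, 5:+C, 6:+C, 7:+C, 8:-C, 9:-C, 10:-C
No rule fires across all 10 points.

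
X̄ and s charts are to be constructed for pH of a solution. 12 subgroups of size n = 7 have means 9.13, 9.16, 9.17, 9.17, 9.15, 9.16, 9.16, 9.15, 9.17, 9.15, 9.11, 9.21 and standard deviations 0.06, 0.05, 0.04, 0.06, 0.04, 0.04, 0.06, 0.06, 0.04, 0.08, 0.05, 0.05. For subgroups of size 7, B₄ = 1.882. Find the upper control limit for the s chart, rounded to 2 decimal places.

s̄ = (0.06 + 0.05 + 0.04 + 0.06 + 0.04 + 0.04 + 0.06 + 0.06 + 0.04 + 0.08 + 0.05 + 0.05) / 12 = 0.0525
UCL_s = B₄·s̄ = 1.882 × 0.0525 = 0.0988

0.10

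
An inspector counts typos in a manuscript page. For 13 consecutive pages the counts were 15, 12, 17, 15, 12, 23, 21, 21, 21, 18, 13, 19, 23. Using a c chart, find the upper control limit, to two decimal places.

c̄ = (15 + 12 + 17 + 15 + 12 + 23 + 21 + 21 + 21 + 18 + 13 + 19 + 23) / 13 = 230 / 13 = 17.6923
UCL = c̄ + 3√c̄ = 17.6923 + 3 × √17.6923 = 17.6923 + 3 × 4.2062 = 30.3110

30.31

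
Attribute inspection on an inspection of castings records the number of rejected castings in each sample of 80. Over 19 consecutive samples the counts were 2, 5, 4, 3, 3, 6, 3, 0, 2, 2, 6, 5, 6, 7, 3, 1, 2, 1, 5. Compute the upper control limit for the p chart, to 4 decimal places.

0.1118

p̄ = Σdᵢ / (k·n) = 66 / (19 × 80) = 0.04342
UCL = p̄ + 3·√(p̄(1−p̄)/n) = 0.04342 + 3 × √(0.04342×0.95658/80) = 0.04342 + 3 × 0.02279 = 0.11178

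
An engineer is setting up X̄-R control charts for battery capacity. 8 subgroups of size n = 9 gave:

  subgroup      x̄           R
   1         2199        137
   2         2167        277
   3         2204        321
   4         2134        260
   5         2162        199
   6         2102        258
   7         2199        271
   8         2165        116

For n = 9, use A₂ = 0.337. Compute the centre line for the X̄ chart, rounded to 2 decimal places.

2166.50

X̄̄ = (2199 + 2167 + 2204 + 2134 + 2162 + 2102 + 2199 + 2165) / 8 = 17332.0000 / 8 = 2166.5000
CL = X̄̄ = 2166.5000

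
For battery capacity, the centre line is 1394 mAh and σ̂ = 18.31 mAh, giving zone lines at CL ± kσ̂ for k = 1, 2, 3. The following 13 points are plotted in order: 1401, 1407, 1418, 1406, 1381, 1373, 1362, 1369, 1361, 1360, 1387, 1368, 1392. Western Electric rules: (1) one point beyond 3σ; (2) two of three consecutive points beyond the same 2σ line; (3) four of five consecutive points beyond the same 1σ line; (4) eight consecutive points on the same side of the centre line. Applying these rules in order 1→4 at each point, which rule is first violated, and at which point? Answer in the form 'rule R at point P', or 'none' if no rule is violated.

Zone of each point (C = within 1σ̂, B = 1σ̂–2σ̂, A = 2σ̂–3σ̂, * = beyond 3σ̂; sign = side of CL): 1:+C, 2:+C, 3:+B, 4:+C, 5:-C, 6:-B, 7:-B, 8:-B, 9:-B, 10:-B, 11:-C, 12:-B, 13:-C
Rule 3 (four of five consecutive points beyond the same 1σ limit) is satisfied at point 9.

rule 3 at point 9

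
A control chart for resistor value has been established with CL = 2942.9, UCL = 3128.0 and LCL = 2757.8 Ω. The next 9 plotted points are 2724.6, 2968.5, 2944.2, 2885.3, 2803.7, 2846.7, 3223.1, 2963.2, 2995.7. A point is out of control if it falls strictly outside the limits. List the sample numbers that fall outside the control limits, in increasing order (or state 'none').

Compare each point to [2757.8, 3128.0]: sample 1 = 2724.6 < LCL; sample 7 = 3223.1 > UCL.

1, 7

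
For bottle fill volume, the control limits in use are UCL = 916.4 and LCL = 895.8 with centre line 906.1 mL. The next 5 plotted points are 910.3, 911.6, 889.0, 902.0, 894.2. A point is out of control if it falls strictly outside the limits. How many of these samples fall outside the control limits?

2

Compare each point to [895.8, 916.4]: sample 3 = 889.0 < LCL; sample 5 = 894.2 < LCL.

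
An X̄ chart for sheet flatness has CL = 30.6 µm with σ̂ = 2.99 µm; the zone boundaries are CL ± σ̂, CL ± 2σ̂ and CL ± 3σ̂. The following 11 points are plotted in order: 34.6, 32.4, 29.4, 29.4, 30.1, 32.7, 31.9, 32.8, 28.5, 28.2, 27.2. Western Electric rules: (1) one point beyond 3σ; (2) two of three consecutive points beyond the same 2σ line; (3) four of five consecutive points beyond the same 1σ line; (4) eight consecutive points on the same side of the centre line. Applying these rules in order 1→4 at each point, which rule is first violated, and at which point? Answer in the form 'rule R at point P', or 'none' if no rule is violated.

Zone of each point (C = within 1σ̂, B = 1σ̂–2σ̂, A = 2σ̂–3σ̂, * = beyond 3σ̂; sign = side of CL): 1:+B, 2:+C, 3:-C, 4:-C, 5:-C, 6:+C, 7:+C, 8:+C, 9:-C, 10:-C, 11:-B
No rule fires across all 11 points.

none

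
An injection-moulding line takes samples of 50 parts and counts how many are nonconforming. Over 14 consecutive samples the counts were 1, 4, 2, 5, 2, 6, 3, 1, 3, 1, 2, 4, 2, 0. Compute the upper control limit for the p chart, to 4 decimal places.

0.1451

p̄ = Σdᵢ / (k·n) = 36 / (14 × 50) = 0.05143
UCL = p̄ + 3·√(p̄(1−p̄)/n) = 0.05143 + 3 × √(0.05143×0.94857/50) = 0.05143 + 3 × 0.03124 = 0.14514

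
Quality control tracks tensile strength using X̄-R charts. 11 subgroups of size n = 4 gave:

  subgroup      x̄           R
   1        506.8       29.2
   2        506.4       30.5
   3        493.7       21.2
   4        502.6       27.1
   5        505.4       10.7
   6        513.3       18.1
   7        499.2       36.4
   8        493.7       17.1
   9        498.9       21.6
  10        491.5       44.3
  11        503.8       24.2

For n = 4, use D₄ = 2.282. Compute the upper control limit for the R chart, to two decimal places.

R̄ = (29.2 + 30.5 + 21.2 + 27.1 + 10.7 + 18.1 + 36.4 + 17.1 + 21.6 + 44.3 + 24.2) / 11 = 280.4000 / 11 = 25.4909
UCL_R = D₄·R̄ = 2.282 × 25.4909 = 58.1703

58.17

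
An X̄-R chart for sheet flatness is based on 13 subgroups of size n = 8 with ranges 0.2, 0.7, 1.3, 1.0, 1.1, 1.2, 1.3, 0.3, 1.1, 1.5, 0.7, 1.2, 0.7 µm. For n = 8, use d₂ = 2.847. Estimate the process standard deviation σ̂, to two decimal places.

0.33

R̄ = (0.2 + 0.7 + 1.3 + 1.0 + 1.1 + 1.2 + 1.3 + 0.3 + 1.1 + 1.5 + 0.7 + 1.2 + 0.7) / 13 = 0.9462
σ̂ = R̄ / d₂ = 0.9462 / 2.847 = 0.3323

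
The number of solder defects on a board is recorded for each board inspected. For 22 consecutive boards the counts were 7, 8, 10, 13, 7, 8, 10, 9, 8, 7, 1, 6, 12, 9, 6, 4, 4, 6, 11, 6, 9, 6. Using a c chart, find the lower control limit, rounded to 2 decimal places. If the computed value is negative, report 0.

c̄ = (7 + 8 + 10 + 13 + 7 + 8 + 10 + 9 + 8 + 7 + 1 + 6 + 12 + 9 + 6 + 4 + 4 + 6 + 11 + 6 + 9 + 6) / 22 = 167 / 22 = 7.5909
LCL = c̄ − 3√c̄ = 7.5909 − 3 × 2.7552 = -0.6746 → 0 (cannot be negative)

0.00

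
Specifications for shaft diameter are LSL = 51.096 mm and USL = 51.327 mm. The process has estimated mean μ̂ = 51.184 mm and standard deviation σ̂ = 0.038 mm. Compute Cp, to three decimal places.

Cp = (USL − LSL) / (6σ̂) = (51.327 − 51.096) / (6 × 0.038) = 0.2310 / 0.2280 = 1.0132

1.013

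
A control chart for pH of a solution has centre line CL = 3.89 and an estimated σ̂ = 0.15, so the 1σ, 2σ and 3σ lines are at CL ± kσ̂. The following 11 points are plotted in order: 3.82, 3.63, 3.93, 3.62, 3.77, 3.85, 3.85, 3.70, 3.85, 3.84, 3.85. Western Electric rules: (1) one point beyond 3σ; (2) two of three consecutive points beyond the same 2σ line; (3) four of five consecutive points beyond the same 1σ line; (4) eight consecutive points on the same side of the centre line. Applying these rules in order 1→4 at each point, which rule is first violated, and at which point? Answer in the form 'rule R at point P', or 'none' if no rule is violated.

rule 4 at point 11

Zone of each point (C = within 1σ̂, B = 1σ̂–2σ̂, A = 2σ̂–3σ̂, * = beyond 3σ̂; sign = side of CL): 1:-C, 2:-B, 3:+C, 4:-B, 5:-C, 6:-C, 7:-C, 8:-B, 9:-C, 10:-C, 11:-C
Rule 4 (eight consecutive points on the same side of the centre line) is satisfied at point 11.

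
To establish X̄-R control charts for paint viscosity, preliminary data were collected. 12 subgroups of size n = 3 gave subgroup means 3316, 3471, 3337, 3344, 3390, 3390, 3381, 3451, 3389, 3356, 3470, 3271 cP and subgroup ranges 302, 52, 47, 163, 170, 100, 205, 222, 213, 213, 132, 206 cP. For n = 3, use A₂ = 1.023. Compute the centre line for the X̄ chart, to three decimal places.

X̄̄ = (3316 + 3471 + 3337 + 3344 + 3390 + 3390 + 3381 + 3451 + 3389 + 3356 + 3470 + 3271) / 12 = 40566.0000 / 12 = 3380.5000
CL = X̄̄ = 3380.5000

3380.500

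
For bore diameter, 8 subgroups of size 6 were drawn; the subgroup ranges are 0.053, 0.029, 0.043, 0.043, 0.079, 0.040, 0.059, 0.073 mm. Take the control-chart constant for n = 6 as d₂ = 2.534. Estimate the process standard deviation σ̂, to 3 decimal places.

0.021

R̄ = (0.053 + 0.029 + 0.043 + 0.043 + 0.079 + 0.040 + 0.059 + 0.073) / 8 = 0.0524
σ̂ = R̄ / d₂ = 0.0524 / 2.534 = 0.0207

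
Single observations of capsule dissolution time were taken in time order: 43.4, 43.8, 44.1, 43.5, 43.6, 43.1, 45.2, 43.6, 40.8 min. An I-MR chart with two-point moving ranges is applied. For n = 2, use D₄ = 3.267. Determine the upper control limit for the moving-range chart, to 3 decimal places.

Moving ranges: 0.4, 0.3, 0.6, 0.1, 0.5, 2.1, 1.6, 2.8; M̄R̄ = 8.4000 / 8 = 1.0500
UCL_MR = D₄·M̄R̄ = 3.267 × 1.0500 = 3.4304

3.430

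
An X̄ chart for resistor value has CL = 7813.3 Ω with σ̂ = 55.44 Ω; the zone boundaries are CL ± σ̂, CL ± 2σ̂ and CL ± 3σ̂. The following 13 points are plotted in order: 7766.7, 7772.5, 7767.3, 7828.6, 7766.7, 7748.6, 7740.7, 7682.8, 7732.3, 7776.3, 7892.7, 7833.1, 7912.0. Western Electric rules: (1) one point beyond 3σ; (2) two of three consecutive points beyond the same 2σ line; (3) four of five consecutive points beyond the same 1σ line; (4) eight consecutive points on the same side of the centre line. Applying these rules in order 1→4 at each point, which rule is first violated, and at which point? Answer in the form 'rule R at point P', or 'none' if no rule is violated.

rule 3 at point 9

Zone of each point (C = within 1σ̂, B = 1σ̂–2σ̂, A = 2σ̂–3σ̂, * = beyond 3σ̂; sign = side of CL): 1:-C, 2:-C, 3:-C, 4:+C, 5:-C, 6:-B, 7:-B, 8:-A, 9:-B, 10:-C, 11:+B, 12:+C, 13:+B
Rule 3 (four of five consecutive points beyond the same 1σ limit) is satisfied at point 9.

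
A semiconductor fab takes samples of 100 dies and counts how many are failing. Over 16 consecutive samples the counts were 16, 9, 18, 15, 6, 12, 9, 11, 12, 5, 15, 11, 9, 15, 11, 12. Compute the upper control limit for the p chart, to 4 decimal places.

p̄ = Σdᵢ / (k·n) = 186 / (16 × 100) = 0.11625
UCL = p̄ + 3·√(p̄(1−p̄)/n) = 0.11625 + 3 × √(0.11625×0.88375/100) = 0.11625 + 3 × 0.03205 = 0.21241

0.2124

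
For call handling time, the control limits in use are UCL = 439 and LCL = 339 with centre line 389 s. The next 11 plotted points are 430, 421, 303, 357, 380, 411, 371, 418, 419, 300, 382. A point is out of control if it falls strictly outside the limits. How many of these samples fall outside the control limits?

2

Compare each point to [339, 439]: sample 3 = 303 < LCL; sample 10 = 300 < LCL.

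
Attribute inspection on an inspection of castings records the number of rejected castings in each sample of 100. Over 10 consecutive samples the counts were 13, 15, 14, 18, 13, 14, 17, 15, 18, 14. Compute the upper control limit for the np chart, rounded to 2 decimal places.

25.84

p̄ = Σdᵢ / (k·n) = 151 / (10 × 100) = 0.15100
UCL = np̄ + 3·√(np̄(1−p̄)) = 15.1000 + 3 × √(15.1000×0.84900) = 15.1000 + 3 × 3.5805 = 25.8415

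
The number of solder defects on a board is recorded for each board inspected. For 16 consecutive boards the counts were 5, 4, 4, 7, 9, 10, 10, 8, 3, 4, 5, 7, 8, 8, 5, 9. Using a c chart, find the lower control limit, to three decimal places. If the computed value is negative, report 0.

c̄ = (5 + 4 + 4 + 7 + 9 + 10 + 10 + 8 + 3 + 4 + 5 + 7 + 8 + 8 + 5 + 9) / 16 = 106 / 16 = 6.6250
LCL = c̄ − 3√c̄ = 6.6250 − 3 × 2.5739 = -1.0967 → 0 (cannot be negative)

0.000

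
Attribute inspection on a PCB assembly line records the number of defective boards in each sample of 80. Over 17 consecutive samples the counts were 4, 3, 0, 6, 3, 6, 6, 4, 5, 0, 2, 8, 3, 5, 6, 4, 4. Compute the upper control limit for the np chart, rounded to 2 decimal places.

p̄ = Σdᵢ / (k·n) = 69 / (17 × 80) = 0.05074
UCL = np̄ + 3·√(np̄(1−p̄)) = 4.0588 + 3 × √(4.0588×0.94926) = 4.0588 + 3 × 1.9629 = 9.9475

9.95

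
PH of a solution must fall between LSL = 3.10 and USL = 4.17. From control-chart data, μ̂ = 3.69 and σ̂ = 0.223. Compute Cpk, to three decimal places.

Cpu = (USL − μ̂) / (3σ̂) = (4.17 − 3.69) / (3 × 0.223) = 0.7175; Cpl = (μ̂ − LSL) / (3σ̂) = (3.69 − 3.10) / (3 × 0.223) = 0.8819; Cpk = min(Cpu, Cpl) = 0.7175

0.717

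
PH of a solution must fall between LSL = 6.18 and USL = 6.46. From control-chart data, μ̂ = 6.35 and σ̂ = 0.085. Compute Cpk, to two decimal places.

Cpu = (USL − μ̂) / (3σ̂) = (6.46 − 6.35) / (3 × 0.085) = 0.4314; Cpl = (μ̂ − LSL) / (3σ̂) = (6.35 − 6.18) / (3 × 0.085) = 0.6667; Cpk = min(Cpu, Cpl) = 0.4314

0.43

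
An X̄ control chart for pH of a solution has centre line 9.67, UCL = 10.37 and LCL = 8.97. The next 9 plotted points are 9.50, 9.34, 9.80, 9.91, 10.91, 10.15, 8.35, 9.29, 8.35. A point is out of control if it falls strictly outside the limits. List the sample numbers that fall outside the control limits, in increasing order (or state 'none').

Compare each point to [8.97, 10.37]: sample 5 = 10.91 > UCL; sample 7 = 8.35 < LCL; sample 9 = 8.35 < LCL.

5, 7, 9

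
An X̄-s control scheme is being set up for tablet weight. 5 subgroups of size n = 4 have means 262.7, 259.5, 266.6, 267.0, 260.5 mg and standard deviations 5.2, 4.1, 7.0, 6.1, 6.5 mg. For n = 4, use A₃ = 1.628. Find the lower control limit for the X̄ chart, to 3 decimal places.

X̄̄ = (262.7 + 259.5 + 266.6 + 267.0 + 260.5) / 5 = 263.2600
s̄ = (5.2 + 4.1 + 7.0 + 6.1 + 6.5) / 5 = 5.7800
LCL = X̄̄ − A₃·s̄ = 263.2600 − 1.628 × 5.7800 = 253.8502

253.850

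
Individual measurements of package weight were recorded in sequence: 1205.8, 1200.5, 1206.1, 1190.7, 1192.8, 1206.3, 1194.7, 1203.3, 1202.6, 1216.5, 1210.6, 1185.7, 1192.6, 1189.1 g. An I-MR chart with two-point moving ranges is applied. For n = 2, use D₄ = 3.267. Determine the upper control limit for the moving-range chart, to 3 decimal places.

29.629

Moving ranges: 5.3, 5.6, 15.4, 2.1, 13.5, 11.6, 8.6, 0.7, 13.9, 5.9, 24.9, 6.9, 3.5; M̄R̄ = 117.9000 / 13 = 9.0692
UCL_MR = D₄·M̄R̄ = 3.267 × 9.0692 = 29.6292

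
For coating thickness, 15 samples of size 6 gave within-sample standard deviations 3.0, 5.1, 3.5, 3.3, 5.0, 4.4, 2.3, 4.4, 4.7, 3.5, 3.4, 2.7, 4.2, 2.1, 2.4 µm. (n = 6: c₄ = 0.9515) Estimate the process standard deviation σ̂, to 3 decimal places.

s̄ = (3.0 + 5.1 + 3.5 + 3.3 + 5.0 + 4.4 + 2.3 + 4.4 + 4.7 + 3.5 + 3.4 + 2.7 + 4.2 + 2.1 + 2.4) / 15 = 3.6000
σ̂ = s̄ / c₄ = 3.6000 / 0.9515 = 3.7835

3.783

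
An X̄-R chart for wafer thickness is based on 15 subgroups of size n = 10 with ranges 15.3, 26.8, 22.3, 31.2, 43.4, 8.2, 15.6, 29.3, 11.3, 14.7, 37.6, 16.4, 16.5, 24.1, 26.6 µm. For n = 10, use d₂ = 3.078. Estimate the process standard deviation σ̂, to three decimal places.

7.349

R̄ = (15.3 + 26.8 + 22.3 + 31.2 + 43.4 + 8.2 + 15.6 + 29.3 + 11.3 + 14.7 + 37.6 + 16.4 + 16.5 + 24.1 + 26.6) / 15 = 22.6200
σ̂ = R̄ / d₂ = 22.6200 / 3.078 = 7.3489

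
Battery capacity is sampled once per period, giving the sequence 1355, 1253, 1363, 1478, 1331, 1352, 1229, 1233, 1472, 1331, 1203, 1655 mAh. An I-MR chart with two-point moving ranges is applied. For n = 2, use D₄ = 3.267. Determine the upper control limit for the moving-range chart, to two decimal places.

Moving ranges: 102, 110, 115, 147, 21, 123, 4, 239, 141, 128, 452; M̄R̄ = 1582.0000 / 11 = 143.8182
UCL_MR = D₄·M̄R̄ = 3.267 × 143.8182 = 469.8540

469.85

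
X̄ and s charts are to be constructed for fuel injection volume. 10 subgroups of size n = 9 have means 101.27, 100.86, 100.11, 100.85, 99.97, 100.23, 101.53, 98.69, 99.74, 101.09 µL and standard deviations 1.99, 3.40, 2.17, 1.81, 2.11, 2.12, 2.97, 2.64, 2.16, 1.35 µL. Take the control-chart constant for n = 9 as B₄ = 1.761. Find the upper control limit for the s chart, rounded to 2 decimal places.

4.00

s̄ = (1.99 + 3.40 + 2.17 + 1.81 + 2.11 + 2.12 + 2.97 + 2.64 + 2.16 + 1.35) / 10 = 2.2720
UCL_s = B₄·s̄ = 1.761 × 2.2720 = 4.0010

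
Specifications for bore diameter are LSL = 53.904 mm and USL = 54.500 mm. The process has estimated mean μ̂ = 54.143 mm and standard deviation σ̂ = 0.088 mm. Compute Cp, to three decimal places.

Cp = (USL − LSL) / (6σ̂) = (54.500 − 53.904) / (6 × 0.088) = 0.5960 / 0.5280 = 1.1288

1.129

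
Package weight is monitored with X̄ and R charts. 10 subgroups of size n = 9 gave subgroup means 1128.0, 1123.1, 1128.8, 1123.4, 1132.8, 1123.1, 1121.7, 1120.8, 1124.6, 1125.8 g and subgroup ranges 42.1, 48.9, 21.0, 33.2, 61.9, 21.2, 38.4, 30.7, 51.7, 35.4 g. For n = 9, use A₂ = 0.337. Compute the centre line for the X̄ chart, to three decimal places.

1125.210

X̄̄ = (1128.0 + 1123.1 + 1128.8 + 1123.4 + 1132.8 + 1123.1 + 1121.7 + 1120.8 + 1124.6 + 1125.8) / 10 = 11252.1000 / 10 = 1125.2100
CL = X̄̄ = 1125.2100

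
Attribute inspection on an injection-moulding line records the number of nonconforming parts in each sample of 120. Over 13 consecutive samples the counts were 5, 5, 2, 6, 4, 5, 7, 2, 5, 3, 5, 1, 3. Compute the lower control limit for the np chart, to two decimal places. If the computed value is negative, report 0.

p̄ = Σdᵢ / (k·n) = 53 / (13 × 120) = 0.03397
LCL = np̄ − 3·√(np̄(1−p̄)) = 4.0769 − 3 × 1.9845 = -1.8767 → 0 (negative, so LCL = 0)

0.00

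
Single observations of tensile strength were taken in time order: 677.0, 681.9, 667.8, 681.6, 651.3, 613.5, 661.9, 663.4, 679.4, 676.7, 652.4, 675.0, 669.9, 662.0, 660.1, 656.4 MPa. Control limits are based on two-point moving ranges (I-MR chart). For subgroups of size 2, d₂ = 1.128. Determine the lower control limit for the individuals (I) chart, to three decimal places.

622.727

X̄ = (677.0 + 681.9 + 667.8 + 681.6 + 651.3 + 613.5 + 661.9 + 663.4 + 679.4 + 676.7 + 652.4 + 675.0 + 669.9 + 662.0 + 660.1 + 656.4) / 16 = 664.3937
Moving ranges: 4.9, 14.1, 13.8, 30.3, 37.8, 48.4, 1.5, 16.0, 2.7, 24.3, 22.6, 5.1, 7.9, 1.9, 3.7; M̄R̄ = 235.0000 / 15 = 15.6667
LCL = X̄ − 3·M̄R̄/d₂ = 664.3937 − 3 × 15.6667 / 1.128 = 622.7271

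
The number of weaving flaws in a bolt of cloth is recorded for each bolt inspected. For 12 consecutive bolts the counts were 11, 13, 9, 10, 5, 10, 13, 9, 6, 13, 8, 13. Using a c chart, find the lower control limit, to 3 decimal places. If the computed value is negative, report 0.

0.513

c̄ = (11 + 13 + 9 + 10 + 5 + 10 + 13 + 9 + 6 + 13 + 8 + 13) / 12 = 120 / 12 = 10.0000
LCL = c̄ − 3√c̄ = 10.0000 − 3 × 3.1623 = 0.5132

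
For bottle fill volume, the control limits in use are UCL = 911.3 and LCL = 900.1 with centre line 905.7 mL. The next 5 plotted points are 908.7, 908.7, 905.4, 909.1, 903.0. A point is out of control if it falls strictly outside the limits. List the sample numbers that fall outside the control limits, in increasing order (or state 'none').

none

All 5 points lie within [900.1, 911.3].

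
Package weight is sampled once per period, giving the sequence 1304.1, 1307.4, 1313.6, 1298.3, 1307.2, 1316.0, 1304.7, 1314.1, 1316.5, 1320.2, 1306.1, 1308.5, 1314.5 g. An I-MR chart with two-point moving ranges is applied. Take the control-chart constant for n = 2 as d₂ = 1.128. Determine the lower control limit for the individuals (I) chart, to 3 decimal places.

1289.747

X̄ = (1304.1 + 1307.4 + 1313.6 + 1298.3 + 1307.2 + 1316.0 + 1304.7 + 1314.1 + 1316.5 + 1320.2 + 1306.1 + 1308.5 + 1314.5) / 13 = 1310.0923
Moving ranges: 3.3, 6.2, 15.3, 8.9, 8.8, 11.3, 9.4, 2.4, 3.7, 14.1, 2.4, 6.0; M̄R̄ = 91.8000 / 12 = 7.6500
LCL = X̄ − 3·M̄R̄/d₂ = 1310.0923 − 3 × 7.6500 / 1.128 = 1289.7466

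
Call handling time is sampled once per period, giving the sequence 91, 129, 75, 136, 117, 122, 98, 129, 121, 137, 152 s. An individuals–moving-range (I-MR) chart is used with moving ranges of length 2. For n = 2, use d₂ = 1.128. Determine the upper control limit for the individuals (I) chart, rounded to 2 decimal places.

190.89

X̄ = (91 + 129 + 75 + 136 + 117 + 122 + 98 + 129 + 121 + 137 + 152) / 11 = 118.8182
Moving ranges: 38, 54, 61, 19, 5, 24, 31, 8, 16, 15; M̄R̄ = 271.0000 / 10 = 27.1000
UCL = X̄ + 3·M̄R̄/d₂ = 118.8182 + 3 × 27.1000 / 1.128 = 190.8926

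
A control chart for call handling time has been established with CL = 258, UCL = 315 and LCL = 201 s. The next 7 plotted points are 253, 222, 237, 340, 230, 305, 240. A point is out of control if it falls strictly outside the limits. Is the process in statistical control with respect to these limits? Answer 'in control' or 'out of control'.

out of control

Compare each point to [201, 315]: sample 4 = 340 > UCL.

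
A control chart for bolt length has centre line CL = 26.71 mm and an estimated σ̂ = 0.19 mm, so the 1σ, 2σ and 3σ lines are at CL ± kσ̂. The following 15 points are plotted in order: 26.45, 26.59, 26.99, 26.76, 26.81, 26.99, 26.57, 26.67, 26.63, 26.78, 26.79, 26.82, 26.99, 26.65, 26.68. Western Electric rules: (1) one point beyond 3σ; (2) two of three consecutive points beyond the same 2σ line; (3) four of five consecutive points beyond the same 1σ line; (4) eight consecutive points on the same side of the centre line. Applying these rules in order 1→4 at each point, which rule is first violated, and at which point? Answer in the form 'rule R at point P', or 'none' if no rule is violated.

Zone of each point (C = within 1σ̂, B = 1σ̂–2σ̂, A = 2σ̂–3σ̂, * = beyond 3σ̂; sign = side of CL): 1:-B, 2:-C, 3:+B, 4:+C, 5:+C, 6:+B, 7:-C, 8:-C, 9:-C, 10:+C, 11:+C, 12:+C, 13:+B, 14:-C, 15:-C
No rule fires across all 15 points.

none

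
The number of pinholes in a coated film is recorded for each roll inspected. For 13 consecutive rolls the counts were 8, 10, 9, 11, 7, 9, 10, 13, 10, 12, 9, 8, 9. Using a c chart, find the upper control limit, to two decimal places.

18.92

c̄ = (8 + 10 + 9 + 11 + 7 + 9 + 10 + 13 + 10 + 12 + 9 + 8 + 9) / 13 = 125 / 13 = 9.6154
UCL = c̄ + 3√c̄ = 9.6154 + 3 × √9.6154 = 9.6154 + 3 × 3.1009 = 18.9180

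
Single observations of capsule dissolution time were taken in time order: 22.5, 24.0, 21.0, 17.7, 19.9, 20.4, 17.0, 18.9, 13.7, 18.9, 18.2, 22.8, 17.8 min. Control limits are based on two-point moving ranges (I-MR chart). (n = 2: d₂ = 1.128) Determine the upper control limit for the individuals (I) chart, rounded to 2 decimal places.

X̄ = (22.5 + 24.0 + 21.0 + 17.7 + 19.9 + 20.4 + 17.0 + 18.9 + 13.7 + 18.9 + 18.2 + 22.8 + 17.8) / 13 = 19.4462
Moving ranges: 1.5, 3.0, 3.3, 2.2, 0.5, 3.4, 1.9, 5.2, 5.2, 0.7, 4.6, 5.0; M̄R̄ = 36.5000 / 12 = 3.0417
UCL = X̄ + 3·M̄R̄/d₂ = 19.4462 + 3 × 3.0417 / 1.128 = 27.5357

27.54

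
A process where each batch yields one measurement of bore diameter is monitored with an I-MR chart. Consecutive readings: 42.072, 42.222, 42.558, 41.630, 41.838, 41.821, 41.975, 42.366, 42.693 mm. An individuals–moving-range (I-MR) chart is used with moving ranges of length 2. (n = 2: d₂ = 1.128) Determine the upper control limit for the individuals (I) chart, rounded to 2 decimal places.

42.97

X̄ = (42.072 + 42.222 + 42.558 + 41.630 + 41.838 + 41.821 + 41.975 + 42.366 + 42.693) / 9 = 42.1306
Moving ranges: 0.150, 0.336, 0.928, 0.208, 0.017, 0.154, 0.391, 0.327; M̄R̄ = 2.5110 / 8 = 0.3139
UCL = X̄ + 3·M̄R̄/d₂ = 42.1306 + 3 × 0.3139 / 1.128 = 42.9653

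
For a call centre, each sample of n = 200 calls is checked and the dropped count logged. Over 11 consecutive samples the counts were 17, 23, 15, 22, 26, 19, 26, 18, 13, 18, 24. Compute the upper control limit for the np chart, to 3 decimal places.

32.845

p̄ = Σdᵢ / (k·n) = 221 / (11 × 200) = 0.10045
UCL = np̄ + 3·√(np̄(1−p̄)) = 20.0909 + 3 × √(20.0909×0.89955) = 20.0909 + 3 × 4.2512 = 32.8445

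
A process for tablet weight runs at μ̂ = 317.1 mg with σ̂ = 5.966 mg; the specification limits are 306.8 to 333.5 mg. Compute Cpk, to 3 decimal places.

Cpu = (USL − μ̂) / (3σ̂) = (333.5 − 317.1) / (3 × 5.966) = 0.9163; Cpl = (μ̂ − LSL) / (3σ̂) = (317.1 − 306.8) / (3 × 5.966) = 0.5755; Cpk = min(Cpu, Cpl) = 0.5755

0.575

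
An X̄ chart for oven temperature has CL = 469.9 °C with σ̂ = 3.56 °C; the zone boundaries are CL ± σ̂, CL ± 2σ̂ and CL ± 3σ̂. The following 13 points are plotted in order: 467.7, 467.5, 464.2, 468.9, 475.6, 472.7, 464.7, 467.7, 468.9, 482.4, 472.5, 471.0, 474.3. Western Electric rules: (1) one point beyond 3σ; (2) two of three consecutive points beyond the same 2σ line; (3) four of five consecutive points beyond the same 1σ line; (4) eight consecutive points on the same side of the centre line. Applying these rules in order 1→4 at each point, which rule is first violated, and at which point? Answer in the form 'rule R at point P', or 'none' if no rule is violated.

rule 1 at point 10

Zone of each point (C = within 1σ̂, B = 1σ̂–2σ̂, A = 2σ̂–3σ̂, * = beyond 3σ̂; sign = side of CL): 1:-C, 2:-C, 3:-B, 4:-C, 5:+B, 6:+C, 7:-B, 8:-C, 9:-C, 10:+*, 11:+C, 12:+C, 13:+B
Rule 1 (one point beyond the 3σ limits) is satisfied at point 10.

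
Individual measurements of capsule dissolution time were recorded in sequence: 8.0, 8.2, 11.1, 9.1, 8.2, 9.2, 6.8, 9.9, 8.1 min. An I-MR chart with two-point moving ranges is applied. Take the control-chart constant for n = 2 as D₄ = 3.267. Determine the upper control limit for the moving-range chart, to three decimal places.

5.840

Moving ranges: 0.2, 2.9, 2.0, 0.9, 1.0, 2.4, 3.1, 1.8; M̄R̄ = 14.3000 / 8 = 1.7875
UCL_MR = D₄·M̄R̄ = 3.267 × 1.7875 = 5.8398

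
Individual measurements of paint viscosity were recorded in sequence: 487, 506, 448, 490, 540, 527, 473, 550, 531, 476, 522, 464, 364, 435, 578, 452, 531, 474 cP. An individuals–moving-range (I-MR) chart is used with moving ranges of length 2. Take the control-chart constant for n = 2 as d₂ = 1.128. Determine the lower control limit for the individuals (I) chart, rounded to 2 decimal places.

X̄ = (487 + 506 + 448 + 490 + 540 + 527 + 473 + 550 + 531 + 476 + 522 + 464 + 364 + 435 + 578 + 452 + 531 + 474) / 18 = 491.5556
Moving ranges: 19, 58, 42, 50, 13, 54, 77, 19, 55, 46, 58, 100, 71, 143, 126, 79, 57; M̄R̄ = 1067.0000 / 17 = 62.7647
LCL = X̄ − 3·M̄R̄/d₂ = 491.5556 − 3 × 62.7647 / 1.128 = 324.6281

324.63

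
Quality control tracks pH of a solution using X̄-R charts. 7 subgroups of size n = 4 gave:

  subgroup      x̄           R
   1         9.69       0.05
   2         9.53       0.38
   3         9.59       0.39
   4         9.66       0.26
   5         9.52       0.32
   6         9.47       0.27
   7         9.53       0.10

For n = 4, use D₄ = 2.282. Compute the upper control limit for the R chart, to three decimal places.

0.577

R̄ = (0.05 + 0.38 + 0.39 + 0.26 + 0.32 + 0.27 + 0.10) / 7 = 1.7700 / 7 = 0.2529
UCL_R = D₄·R̄ = 2.282 × 0.2529 = 0.5770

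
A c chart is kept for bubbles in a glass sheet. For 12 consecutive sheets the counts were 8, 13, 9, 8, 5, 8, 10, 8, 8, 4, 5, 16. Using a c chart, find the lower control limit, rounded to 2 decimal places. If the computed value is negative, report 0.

0.00

c̄ = (8 + 13 + 9 + 8 + 5 + 8 + 10 + 8 + 8 + 4 + 5 + 16) / 12 = 102 / 12 = 8.5000
LCL = c̄ − 3√c̄ = 8.5000 − 3 × 2.9155 = -0.2464 → 0 (cannot be negative)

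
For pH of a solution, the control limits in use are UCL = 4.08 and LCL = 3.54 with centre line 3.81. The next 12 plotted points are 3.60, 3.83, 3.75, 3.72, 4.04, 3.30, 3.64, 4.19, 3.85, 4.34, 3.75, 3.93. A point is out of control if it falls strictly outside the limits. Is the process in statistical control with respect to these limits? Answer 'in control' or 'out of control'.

Compare each point to [3.54, 4.08]: sample 6 = 3.30 < LCL; sample 8 = 4.19 > UCL; sample 10 = 4.34 > UCL.

out of control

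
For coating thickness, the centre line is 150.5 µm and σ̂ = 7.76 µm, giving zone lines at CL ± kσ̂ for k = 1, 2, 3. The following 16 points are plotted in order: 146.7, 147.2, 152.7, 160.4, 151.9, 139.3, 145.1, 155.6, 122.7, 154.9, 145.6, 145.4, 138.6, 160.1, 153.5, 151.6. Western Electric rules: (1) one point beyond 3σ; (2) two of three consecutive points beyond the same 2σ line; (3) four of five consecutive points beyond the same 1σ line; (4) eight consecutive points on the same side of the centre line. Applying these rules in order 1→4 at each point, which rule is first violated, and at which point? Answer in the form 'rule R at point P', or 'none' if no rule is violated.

Zone of each point (C = within 1σ̂, B = 1σ̂–2σ̂, A = 2σ̂–3σ̂, * = beyond 3σ̂; sign = side of CL): 1:-C, 2:-C, 3:+C, 4:+B, 5:+C, 6:-B, 7:-C, 8:+C, 9:-*, 10:+C, 11:-C, 12:-C, 13:-B, 14:+B, 15:+C, 16:+C
Rule 1 (one point beyond the 3σ limits) is satisfied at point 9.

rule 1 at point 9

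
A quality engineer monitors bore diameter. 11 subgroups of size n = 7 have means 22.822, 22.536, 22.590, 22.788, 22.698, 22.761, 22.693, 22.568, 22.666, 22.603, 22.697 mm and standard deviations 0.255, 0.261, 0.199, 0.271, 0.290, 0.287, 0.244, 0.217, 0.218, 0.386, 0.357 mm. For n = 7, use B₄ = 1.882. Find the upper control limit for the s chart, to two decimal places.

s̄ = (0.255 + 0.261 + 0.199 + 0.271 + 0.290 + 0.287 + 0.244 + 0.217 + 0.218 + 0.386 + 0.357) / 11 = 0.2714
UCL_s = B₄·s̄ = 1.882 × 0.2714 = 0.5107

0.51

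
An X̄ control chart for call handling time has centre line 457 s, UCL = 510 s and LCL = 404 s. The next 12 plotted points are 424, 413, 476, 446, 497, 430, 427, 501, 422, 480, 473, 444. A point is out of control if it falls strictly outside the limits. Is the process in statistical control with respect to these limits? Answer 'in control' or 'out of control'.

in control

All 12 points lie within [404, 510].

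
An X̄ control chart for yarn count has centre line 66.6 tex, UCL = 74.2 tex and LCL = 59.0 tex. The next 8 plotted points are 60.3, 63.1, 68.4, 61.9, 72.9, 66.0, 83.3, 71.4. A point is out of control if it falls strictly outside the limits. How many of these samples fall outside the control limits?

Compare each point to [59.0, 74.2]: sample 7 = 83.3 > UCL.

1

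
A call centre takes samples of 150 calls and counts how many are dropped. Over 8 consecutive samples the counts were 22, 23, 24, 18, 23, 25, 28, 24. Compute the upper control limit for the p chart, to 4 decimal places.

p̄ = Σdᵢ / (k·n) = 187 / (8 × 150) = 0.15583
UCL = p̄ + 3·√(p̄(1−p̄)/n) = 0.15583 + 3 × √(0.15583×0.84417/150) = 0.15583 + 3 × 0.02961 = 0.24468

0.2447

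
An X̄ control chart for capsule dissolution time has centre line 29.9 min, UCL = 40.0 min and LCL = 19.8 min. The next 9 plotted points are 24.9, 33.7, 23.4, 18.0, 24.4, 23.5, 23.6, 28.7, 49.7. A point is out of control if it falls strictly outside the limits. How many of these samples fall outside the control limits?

Compare each point to [19.8, 40.0]: sample 4 = 18.0 < LCL; sample 9 = 49.7 > UCL.

2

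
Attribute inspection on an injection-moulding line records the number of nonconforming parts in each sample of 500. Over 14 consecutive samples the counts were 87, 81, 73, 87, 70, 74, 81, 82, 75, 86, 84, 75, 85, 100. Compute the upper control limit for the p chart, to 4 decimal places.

p̄ = Σdᵢ / (k·n) = 1140 / (14 × 500) = 0.16286
UCL = p̄ + 3·√(p̄(1−p̄)/n) = 0.16286 + 3 × √(0.16286×0.83714/500) = 0.16286 + 3 × 0.01651 = 0.21240

0.2124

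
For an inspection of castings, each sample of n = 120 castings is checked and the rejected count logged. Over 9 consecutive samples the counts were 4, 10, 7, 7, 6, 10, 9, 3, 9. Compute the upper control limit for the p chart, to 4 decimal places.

0.1253

p̄ = Σdᵢ / (k·n) = 65 / (9 × 120) = 0.06019
UCL = p̄ + 3·√(p̄(1−p̄)/n) = 0.06019 + 3 × √(0.06019×0.93981/120) = 0.06019 + 3 × 0.02171 = 0.12532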